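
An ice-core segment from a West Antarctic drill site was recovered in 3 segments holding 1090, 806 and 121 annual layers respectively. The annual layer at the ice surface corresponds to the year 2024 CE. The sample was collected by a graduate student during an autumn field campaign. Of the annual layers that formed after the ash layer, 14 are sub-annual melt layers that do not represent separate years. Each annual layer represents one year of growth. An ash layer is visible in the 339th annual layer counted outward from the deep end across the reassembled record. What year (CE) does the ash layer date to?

Total annual layers = 1090 + 806 + 121 = 2017.
Between annual layer 339 and the ice surface there are 2017 − 339 = 1678 annual layers.
Excluding 14 false annual layers: 1678 − 14 = 1664.
2024 − 1664 = 360 CE.

360 CE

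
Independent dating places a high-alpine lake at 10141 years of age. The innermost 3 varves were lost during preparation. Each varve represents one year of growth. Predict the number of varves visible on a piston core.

At one varve per year, 10141 years correspond to 10141 varves.
Subtracting the 3 varves not captured gives 10141 − 3 = 10138 varves in the record.

10138 varves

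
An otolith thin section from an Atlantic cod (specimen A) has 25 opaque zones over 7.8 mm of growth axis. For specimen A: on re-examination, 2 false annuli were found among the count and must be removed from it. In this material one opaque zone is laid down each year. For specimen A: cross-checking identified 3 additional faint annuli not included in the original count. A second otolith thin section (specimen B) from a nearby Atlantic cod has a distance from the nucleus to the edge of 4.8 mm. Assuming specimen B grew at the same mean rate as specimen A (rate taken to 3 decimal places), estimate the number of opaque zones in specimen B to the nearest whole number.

Specimen A: after corrections the count is 25 − 2 + 3 = 26 opaque zones.
A: 7.8 mm over 26 years gives 7.8 / 26 ≈ 0.300 mm/yr.
B spans 4.8 / 0.300 = 16.00 years ≈ 16 opaque zones.

16 opaque zones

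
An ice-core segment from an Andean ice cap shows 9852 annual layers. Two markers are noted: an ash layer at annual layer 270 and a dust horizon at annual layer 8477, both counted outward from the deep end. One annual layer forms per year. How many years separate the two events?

8207 yr

The two markers are separated by 8477 − 270 = 8207 annual layers.
That is 8207 years at one annual layer per year.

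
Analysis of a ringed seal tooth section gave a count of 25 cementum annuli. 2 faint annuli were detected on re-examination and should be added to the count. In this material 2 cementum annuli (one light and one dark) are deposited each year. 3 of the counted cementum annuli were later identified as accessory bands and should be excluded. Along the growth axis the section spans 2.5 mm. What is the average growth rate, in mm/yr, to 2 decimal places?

True cementum annulus count = 25 − 3 + 2 = 24.
With 2 cementum annuli per year, 24 / 2 = 12 years.
2.5 mm over 12 years gives 2.5 / 12 ≈ 0.21 mm/yr.

0.21 mm/yr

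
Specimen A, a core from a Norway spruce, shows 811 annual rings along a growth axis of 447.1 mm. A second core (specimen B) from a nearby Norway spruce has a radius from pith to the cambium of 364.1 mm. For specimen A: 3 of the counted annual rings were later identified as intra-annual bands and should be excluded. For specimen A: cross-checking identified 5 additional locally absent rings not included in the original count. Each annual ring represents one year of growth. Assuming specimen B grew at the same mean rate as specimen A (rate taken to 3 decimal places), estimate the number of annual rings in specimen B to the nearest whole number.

662 annual rings

Specimen A: after corrections the count is 811 − 3 + 5 = 813 annual rings.
A: Extension rate ≈ 447.1 / 813 = 0.550 mm/year.
For B, 364.1 / 0.550 = 662.00 years ≈ 662 annual rings.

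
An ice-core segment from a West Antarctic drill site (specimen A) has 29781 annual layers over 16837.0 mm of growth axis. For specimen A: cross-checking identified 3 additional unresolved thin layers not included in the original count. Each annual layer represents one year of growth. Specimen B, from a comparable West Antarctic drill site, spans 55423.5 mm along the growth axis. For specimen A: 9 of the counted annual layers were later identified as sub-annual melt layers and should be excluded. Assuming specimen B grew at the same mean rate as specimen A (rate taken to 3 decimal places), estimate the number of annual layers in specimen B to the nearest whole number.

98095 annual layers

Specimen A: adjusted count: 29781 − 9 + 3 = 29775 annual layers.
A: Extension rate ≈ 16837.0 / 29775 = 0.565 mm/year.
B spans 55423.5 / 0.565 = 98094.69 years ≈ 98095 annual layers.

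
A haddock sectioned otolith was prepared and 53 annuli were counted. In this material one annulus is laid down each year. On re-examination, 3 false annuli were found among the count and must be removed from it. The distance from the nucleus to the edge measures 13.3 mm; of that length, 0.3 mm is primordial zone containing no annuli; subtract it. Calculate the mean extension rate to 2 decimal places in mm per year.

Correcting the raw count gives 53 − 3 = 50 true annuli.
Removing the 0.3 mm offcut leaves 13.3 − 0.3 = 13.0 mm.
Extension rate ≈ 13.0 / 50 = 0.26 mm per year.

0.26 mm per year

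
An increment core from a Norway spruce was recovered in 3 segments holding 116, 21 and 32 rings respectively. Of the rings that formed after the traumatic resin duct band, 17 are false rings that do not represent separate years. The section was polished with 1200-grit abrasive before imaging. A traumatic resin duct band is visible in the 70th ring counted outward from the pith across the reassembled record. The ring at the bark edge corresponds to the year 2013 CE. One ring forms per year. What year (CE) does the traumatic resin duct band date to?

Total rings = 116 + 21 + 32 = 169.
169 − 70 = 99 rings lie beyond the traumatic resin duct band toward the bark edge.
Removing the 17 false rings leaves 99 − 17 = 82 true rings beyond the traumatic resin duct band.
2013 − 82 = 1931 CE.

1931 CE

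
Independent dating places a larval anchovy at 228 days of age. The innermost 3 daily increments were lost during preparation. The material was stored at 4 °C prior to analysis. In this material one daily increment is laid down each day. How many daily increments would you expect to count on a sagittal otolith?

225 daily increments

At one daily increment per day, 228 days correspond to 228 daily increments.
Less the 3 uncaptured daily increments: 228 − 3 = 225.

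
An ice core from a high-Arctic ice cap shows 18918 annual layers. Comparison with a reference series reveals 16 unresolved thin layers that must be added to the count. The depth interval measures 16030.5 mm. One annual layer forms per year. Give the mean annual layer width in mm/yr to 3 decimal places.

0.847 mm/yr

Adjusted count: 18918 + 16 = 18934 annual layers.
16030.5 mm over 18934 years gives 16030.5 / 18934 ≈ 0.847 mm/yr.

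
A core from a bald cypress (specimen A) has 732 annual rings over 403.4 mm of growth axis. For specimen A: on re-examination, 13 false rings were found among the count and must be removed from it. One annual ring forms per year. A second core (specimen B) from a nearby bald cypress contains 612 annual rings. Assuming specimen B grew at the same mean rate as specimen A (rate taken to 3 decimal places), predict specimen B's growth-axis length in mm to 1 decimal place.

343.3 mm

Specimen A: after corrections the count is 732 − 13 = 719 annual rings.
A: 403.4 mm over 719 years gives 403.4 / 719 ≈ 0.561 mm/year.
For B, 0.561 mm/year × 612 years = 343.3 mm.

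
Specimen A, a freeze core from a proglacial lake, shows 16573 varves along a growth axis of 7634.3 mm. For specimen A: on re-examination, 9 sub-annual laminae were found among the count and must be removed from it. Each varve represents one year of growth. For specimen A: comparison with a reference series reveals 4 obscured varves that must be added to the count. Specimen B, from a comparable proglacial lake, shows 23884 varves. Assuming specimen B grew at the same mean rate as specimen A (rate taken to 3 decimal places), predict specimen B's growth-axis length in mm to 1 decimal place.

11010.5 mm

Specimen A: after corrections the count is 16573 − 9 + 4 = 16568 varves.
A: Extension rate ≈ 7634.3 / 16568 = 0.461 mm/year.
B's length ≈ 0.461 × 23884 = 11010.5 mm.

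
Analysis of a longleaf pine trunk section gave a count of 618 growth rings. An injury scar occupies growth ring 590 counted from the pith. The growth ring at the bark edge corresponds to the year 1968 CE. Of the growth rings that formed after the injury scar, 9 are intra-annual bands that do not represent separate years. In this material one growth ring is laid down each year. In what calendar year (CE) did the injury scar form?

The injury scar sits at growth ring 590 from the pith, so 618 − 590 = 28 growth rings formed after it.
28 − 9 false = 19 true growth rings after the injury scar.
1968 − 19 = 1949 CE.

1949 CE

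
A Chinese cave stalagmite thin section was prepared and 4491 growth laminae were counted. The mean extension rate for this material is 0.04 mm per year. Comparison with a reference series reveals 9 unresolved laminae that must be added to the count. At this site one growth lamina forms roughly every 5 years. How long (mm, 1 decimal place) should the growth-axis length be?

Correcting the raw count gives 4491 + 9 = 4500 true growth laminae.
At 5 years per growth lamina, 4500 × 5 = 22500 years.
Length ≈ 0.04 × 22500 = 900.0 mm.

900.0 mm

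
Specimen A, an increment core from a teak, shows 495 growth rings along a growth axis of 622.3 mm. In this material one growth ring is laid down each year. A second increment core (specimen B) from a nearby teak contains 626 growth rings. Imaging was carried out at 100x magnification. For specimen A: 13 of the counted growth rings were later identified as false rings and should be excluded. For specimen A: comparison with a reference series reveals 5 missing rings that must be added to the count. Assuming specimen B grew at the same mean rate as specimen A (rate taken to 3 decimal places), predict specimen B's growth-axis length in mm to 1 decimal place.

800.0 mm

Specimen A: adjusted count: 495 − 13 + 5 = 487 growth rings.
A: Extension rate ≈ 622.3 / 487 = 1.278 mm/year.
For B, 1.278 mm/year × 626 years = 800.0 mm.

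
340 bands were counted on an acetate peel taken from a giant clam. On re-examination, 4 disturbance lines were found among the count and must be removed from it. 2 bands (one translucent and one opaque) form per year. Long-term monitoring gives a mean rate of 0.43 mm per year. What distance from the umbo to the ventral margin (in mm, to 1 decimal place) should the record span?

After corrections the count is 340 − 4 = 336 bands.
336 bands at 2 per year is 336 / 2 = 168 years.
Length ≈ 0.43 × 168 = 72.2 mm.

72.2 mm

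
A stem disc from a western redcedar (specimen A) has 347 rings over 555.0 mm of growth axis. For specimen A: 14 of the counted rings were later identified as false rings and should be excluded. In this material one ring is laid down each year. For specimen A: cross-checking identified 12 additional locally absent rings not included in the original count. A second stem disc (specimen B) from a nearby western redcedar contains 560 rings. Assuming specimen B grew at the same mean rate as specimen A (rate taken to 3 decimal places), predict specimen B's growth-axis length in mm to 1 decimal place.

Specimen A: after corrections the count is 347 − 14 + 12 = 345 rings.
A: Mean rate = 555.0 mm / 345 years ≈ 1.609 mm per year.
Length of B = 1.609 × 560 = 901.0 mm.

901.0 mm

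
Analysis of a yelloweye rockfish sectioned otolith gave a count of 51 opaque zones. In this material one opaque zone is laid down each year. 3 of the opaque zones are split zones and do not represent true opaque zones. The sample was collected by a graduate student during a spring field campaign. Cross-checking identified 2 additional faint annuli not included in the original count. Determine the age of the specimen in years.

50 years

Correcting the raw count gives 51 − 3 + 2 = 50 true opaque zones.
At one opaque zone per year, that is 50 years.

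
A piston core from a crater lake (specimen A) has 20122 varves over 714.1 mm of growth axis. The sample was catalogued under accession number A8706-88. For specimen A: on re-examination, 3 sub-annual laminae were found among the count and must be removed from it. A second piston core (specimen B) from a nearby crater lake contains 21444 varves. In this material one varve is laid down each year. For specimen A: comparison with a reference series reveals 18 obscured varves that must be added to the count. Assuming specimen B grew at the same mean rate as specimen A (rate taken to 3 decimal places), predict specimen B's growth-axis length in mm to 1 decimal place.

Specimen A: correcting the raw count gives 20122 − 3 + 18 = 20137 true varves.
A: 714.1 mm over 20137 years gives 714.1 / 20137 ≈ 0.035 mm per year.
For B, 0.035 mm/year × 21444 years = 750.5 mm.

750.5 mm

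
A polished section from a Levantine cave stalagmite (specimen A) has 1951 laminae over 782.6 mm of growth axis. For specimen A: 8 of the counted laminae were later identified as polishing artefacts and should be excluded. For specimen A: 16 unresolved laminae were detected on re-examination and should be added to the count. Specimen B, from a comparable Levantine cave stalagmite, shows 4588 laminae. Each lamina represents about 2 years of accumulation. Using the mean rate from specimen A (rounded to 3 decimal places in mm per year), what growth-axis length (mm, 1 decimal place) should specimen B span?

Specimen A: after corrections the count is 1951 − 8 + 16 = 1959 laminae.
Specimen A: 1959 laminae at 2 years each span 1959 × 2 = 3918 years.
A: Mean rate = 782.6 mm / 3918 years ≈ 0.200 mm/year.
Specimen B: multiplying by 2 years per lamina: 4588 × 2 = 9176 years. B's length ≈ 0.200 × 9176 = 1835.2 mm.

1835.2 mm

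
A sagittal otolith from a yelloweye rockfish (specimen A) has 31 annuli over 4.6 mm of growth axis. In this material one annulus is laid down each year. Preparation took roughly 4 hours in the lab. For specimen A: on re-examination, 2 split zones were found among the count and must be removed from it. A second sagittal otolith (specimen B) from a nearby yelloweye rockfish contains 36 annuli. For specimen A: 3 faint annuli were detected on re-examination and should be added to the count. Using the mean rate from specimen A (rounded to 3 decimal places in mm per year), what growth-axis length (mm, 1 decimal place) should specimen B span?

5.2 mm

Specimen A: adjusted count: 31 − 2 + 3 = 32 annuli.
A: Extension rate ≈ 4.6 / 32 = 0.144 mm/yr.
Length of B = 0.144 × 36 = 5.2 mm.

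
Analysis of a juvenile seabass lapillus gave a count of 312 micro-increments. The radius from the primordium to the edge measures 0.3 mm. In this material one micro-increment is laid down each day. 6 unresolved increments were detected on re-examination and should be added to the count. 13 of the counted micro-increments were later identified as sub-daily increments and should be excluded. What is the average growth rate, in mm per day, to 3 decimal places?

True micro-increment count = 312 − 13 + 6 = 305.
0.3 mm over 305 days gives 0.3 / 305 ≈ 0.001 mm per day.

0.001 mm per day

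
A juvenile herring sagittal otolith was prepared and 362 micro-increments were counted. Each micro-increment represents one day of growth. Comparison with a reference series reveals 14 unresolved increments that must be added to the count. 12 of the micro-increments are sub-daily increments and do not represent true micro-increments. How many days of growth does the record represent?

364 days

True micro-increment count = 362 − 12 + 14 = 364.
At one micro-increment per day, that is 364 days.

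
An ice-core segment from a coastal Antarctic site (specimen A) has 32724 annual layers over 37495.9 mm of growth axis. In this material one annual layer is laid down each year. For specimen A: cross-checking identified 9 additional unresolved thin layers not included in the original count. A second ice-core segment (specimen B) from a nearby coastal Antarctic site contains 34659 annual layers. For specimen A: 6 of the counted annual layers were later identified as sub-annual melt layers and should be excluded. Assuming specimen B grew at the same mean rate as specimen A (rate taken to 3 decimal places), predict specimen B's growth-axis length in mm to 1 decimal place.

Specimen A: after corrections the count is 32724 − 6 + 9 = 32727 annual layers.
A: Mean rate = 37495.9 mm / 32727 years ≈ 1.146 mm/yr.
Length of B = 1.146 × 34659 = 39719.2 mm.

39719.2 mm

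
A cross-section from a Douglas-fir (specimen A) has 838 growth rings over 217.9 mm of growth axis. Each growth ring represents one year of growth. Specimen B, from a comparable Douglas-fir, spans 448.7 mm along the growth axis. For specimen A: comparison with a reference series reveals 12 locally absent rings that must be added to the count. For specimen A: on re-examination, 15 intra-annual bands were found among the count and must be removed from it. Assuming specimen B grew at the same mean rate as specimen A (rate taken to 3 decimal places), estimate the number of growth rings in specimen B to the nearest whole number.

Specimen A: after corrections the count is 838 − 15 + 12 = 835 growth rings.
A: 217.9 mm over 835 years gives 217.9 / 835 ≈ 0.261 mm per year.
Specimen B: 448.7 mm / 0.261 mm per year = 1719.16 years ≈ 1719 growth rings.

1719 growth rings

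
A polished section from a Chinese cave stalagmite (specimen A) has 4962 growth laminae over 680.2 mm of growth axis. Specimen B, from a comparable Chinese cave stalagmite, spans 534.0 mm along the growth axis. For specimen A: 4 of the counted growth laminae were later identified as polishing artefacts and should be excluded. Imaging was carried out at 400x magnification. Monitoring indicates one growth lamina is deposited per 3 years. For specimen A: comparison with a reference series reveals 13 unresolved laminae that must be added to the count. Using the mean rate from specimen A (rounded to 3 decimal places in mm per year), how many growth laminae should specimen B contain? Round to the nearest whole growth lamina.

Specimen A: correcting the raw count gives 4962 − 4 + 13 = 4971 true growth laminae.
Specimen A: at 3 years per growth lamina, 4971 × 3 = 14913 years.
A: Mean rate = 680.2 mm / 14913 years ≈ 0.046 mm/year.
Specimen B: 534.0 mm / 0.046 mm per year = 11608.70 years; at 3 years per growth lamina that is 11608.70 / 3 ≈ 3870 growth laminae.

3870 growth laminae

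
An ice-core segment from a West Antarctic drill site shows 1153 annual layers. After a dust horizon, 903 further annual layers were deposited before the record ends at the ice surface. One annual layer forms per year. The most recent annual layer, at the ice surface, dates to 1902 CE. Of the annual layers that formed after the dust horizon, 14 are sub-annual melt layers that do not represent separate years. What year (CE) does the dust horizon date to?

1013 CE

903 annual layers formed after the dust horizon.
903 − 14 false = 889 true annual layers after the dust horizon.
Counting back 889 years from 1902 CE places the dust horizon in 1902 − 889 = 1013 CE.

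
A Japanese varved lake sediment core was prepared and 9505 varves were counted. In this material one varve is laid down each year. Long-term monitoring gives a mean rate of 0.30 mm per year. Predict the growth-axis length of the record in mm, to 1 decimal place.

9505 years of growth are recorded.
9505 years at 0.30 mm/year gives 0.30 × 9505 = 2851.5 mm.

2851.5 mm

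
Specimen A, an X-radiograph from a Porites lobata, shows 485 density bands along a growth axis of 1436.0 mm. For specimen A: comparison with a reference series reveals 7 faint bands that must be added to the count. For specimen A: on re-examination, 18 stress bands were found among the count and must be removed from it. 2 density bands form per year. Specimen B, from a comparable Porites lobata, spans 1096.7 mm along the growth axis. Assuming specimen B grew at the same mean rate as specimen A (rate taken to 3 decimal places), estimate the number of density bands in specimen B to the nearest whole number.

Specimen A: true density band count = 485 − 18 + 7 = 474.
Specimen A: 474 density bands at 2 per year is 474 / 2 = 237 years.
A: Mean rate = 1436.0 mm / 237 years ≈ 6.059 mm/year.
Specimen B: 1096.7 mm / 6.059 mm per year = 181.00 years; at 2 density bands per year that is 181.00 × 2 ≈ 362 density bands.

362 density bands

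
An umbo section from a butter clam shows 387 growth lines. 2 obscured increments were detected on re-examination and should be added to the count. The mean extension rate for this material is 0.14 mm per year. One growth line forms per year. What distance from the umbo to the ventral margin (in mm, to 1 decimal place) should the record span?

Adjusted count: 387 + 2 = 389 growth lines.
389 years at 0.14 mm/year gives 0.14 × 389 = 54.5 mm.

54.5 mm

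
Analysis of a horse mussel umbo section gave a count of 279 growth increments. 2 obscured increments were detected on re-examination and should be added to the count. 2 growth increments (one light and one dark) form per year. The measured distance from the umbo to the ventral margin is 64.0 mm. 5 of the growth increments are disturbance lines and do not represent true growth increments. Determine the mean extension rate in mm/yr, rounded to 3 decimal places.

0.464 mm/yr

After corrections the count is 279 − 5 + 2 = 276 growth increments.
276 growth increments at 2 per year is 276 / 2 = 138 years.
Mean rate = 64.0 mm / 138 years ≈ 0.464 mm/yr.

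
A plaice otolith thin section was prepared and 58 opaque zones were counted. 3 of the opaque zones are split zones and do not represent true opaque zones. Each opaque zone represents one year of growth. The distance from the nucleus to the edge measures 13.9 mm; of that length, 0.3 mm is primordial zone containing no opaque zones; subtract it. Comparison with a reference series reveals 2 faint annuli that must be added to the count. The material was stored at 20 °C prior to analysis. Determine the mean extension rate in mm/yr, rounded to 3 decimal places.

0.239 mm/yr

Adjusted count: 58 − 3 + 2 = 57 opaque zones.
Net length = 13.9 − 0.3 = 13.6 mm.
13.6 mm over 57 years gives 13.6 / 57 ≈ 0.239 mm/yr.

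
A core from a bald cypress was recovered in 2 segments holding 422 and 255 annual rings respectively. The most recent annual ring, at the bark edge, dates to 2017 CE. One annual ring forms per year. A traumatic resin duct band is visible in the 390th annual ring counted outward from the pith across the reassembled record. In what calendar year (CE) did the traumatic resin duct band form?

Total annual rings = 422 + 255 = 677.
The traumatic resin duct band sits at annual ring 390 from the pith, so 677 − 390 = 287 annual rings formed after it.
The annual ring at the bark edge is 2017 CE, so the traumatic resin duct band dates to 2017 − 287 = 1730 CE.

1730 CE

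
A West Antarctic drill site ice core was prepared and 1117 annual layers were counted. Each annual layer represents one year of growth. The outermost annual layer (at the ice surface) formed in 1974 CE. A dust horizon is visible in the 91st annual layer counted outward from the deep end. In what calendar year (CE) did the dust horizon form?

The dust horizon sits at annual layer 91 from the deep end, so 1117 − 91 = 1026 annual layers formed after it.
The annual layer at the ice surface is 1974 CE, so the dust horizon dates to 1974 − 1026 = 948 CE.

948 CE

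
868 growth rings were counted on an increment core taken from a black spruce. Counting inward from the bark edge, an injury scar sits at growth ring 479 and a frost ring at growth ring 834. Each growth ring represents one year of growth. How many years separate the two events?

355 yr

834 − 479 = 355 growth rings lie between the two events.
One growth ring per year makes the interval 355 years.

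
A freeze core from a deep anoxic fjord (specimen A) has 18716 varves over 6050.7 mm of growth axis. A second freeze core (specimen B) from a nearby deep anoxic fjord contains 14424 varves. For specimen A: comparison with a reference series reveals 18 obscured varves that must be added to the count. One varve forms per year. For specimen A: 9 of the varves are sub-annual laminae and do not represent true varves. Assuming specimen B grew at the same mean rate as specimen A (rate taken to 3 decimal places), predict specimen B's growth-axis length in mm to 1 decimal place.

Specimen A: adjusted count: 18716 − 9 + 18 = 18725 varves.
A: Extension rate ≈ 6050.7 / 18725 = 0.323 mm per year.
B's length ≈ 0.323 × 14424 = 4659.0 mm.

4659.0 mm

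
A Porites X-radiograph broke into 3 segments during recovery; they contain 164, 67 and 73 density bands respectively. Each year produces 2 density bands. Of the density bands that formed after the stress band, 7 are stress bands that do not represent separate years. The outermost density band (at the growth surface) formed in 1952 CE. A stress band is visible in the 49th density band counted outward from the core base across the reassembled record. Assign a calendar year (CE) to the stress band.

1828 CE

Total density bands = 164 + 67 + 73 = 304.
The stress band sits at density band 49 from the core base, so 304 − 49 = 255 density bands formed after it.
255 − 7 false = 248 true density bands after the stress band.
Dividing by 2 density bands per year: 248 / 2 = 124 years.
1952 − 124 = 1828 CE.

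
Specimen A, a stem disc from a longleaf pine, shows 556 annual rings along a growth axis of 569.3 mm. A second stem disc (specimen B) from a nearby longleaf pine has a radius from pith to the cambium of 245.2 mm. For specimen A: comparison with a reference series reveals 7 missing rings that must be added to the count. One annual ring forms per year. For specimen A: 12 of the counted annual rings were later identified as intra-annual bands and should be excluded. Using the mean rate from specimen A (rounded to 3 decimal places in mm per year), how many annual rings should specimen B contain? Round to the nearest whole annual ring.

Specimen A: after corrections the count is 556 − 12 + 7 = 551 annual rings.
A: Extension rate ≈ 569.3 / 551 = 1.033 mm per year.
B spans 245.2 / 1.033 = 237.37 years ≈ 237 annual rings.

237 annual rings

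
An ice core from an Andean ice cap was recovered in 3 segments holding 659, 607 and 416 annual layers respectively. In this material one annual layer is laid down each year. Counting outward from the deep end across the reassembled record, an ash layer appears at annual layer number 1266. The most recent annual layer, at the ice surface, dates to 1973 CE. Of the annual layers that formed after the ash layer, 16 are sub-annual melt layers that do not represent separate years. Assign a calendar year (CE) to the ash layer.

1573 CE

Total annual layers = 659 + 607 + 416 = 1682.
1682 − 1266 = 416 annual layers lie beyond the ash layer toward the ice surface.
Removing the 16 false annual layers leaves 416 − 16 = 400 true annual layers beyond the ash layer.
The annual layer at the ice surface is 1973 CE, so the ash layer dates to 1973 − 400 = 1573 CE.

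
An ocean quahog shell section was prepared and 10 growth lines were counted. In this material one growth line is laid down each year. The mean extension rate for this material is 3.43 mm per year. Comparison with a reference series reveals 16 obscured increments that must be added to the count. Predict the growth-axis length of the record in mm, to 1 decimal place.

89.2 mm

Correcting the raw count gives 10 + 16 = 26 true growth lines.
26 years at 3.43 mm/year gives 3.43 × 26 = 89.2 mm.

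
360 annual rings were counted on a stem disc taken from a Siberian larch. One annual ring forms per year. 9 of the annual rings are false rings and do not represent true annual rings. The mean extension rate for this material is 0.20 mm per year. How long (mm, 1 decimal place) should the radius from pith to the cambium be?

70.2 mm

True annual ring count = 360 − 9 = 351.
Predicted length = 0.20 mm/year × 351 years = 70.2 mm.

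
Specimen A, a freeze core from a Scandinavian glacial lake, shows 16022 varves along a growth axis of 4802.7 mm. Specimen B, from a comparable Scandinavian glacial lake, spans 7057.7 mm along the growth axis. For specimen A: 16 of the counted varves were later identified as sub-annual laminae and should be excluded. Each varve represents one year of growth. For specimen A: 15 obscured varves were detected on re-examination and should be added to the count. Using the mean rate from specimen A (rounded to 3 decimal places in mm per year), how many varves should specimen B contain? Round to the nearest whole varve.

Specimen A: true varve count = 16022 − 16 + 15 = 16021.
A: 4802.7 mm over 16021 years gives 4802.7 / 16021 ≈ 0.300 mm per year.
Specimen B: 7057.7 mm / 0.300 mm per year = 23525.67 years ≈ 23526 varves.

23526 varves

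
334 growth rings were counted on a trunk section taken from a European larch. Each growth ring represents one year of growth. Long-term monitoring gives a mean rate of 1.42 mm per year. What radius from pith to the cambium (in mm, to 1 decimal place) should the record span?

474.3 mm

334 years of growth are recorded.
Length ≈ 1.42 × 334 = 474.3 mm.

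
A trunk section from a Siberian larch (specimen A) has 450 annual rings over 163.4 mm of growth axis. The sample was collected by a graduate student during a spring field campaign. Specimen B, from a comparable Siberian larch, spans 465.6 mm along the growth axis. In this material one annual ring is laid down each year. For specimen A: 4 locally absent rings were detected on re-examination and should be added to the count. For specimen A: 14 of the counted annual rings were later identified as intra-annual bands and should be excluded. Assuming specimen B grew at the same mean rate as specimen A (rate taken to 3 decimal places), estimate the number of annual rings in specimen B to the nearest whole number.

1255 annual rings

Specimen A: correcting the raw count gives 450 − 14 + 4 = 440 true annual rings.
A: Mean rate = 163.4 mm / 440 years ≈ 0.371 mm/year.
Specimen B: 465.6 mm / 0.371 mm per year = 1254.99 years ≈ 1255 annual rings.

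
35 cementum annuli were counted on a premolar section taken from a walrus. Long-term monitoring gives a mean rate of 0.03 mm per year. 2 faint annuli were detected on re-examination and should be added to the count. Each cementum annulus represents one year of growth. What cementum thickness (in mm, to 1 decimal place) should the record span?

1.1 mm

Correcting the raw count gives 35 + 2 = 37 true cementum annuli.
37 years at 0.03 mm/year gives 0.03 × 37 = 1.1 mm.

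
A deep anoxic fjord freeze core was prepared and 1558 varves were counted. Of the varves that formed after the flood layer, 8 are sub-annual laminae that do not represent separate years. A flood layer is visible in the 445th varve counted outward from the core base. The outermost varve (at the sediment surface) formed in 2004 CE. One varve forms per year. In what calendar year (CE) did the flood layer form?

899 CE

The flood layer sits at varve 445 from the core base, so 1558 − 445 = 1113 varves formed after it.
Removing the 8 false varves leaves 1113 − 8 = 1105 true varves beyond the flood layer.
2004 − 1105 = 899 CE.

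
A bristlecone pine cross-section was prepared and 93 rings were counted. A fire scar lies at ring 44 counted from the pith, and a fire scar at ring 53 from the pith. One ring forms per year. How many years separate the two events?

9 years

53 − 44 = 9 rings lie between the two events.
At one ring per year, 9 years elapsed between them.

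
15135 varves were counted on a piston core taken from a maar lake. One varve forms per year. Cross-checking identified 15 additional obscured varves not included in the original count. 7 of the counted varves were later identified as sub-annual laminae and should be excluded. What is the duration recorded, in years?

15143 years

Adjusted count: 15135 − 7 + 15 = 15143 varves.
One varve per year makes the duration 15143 years.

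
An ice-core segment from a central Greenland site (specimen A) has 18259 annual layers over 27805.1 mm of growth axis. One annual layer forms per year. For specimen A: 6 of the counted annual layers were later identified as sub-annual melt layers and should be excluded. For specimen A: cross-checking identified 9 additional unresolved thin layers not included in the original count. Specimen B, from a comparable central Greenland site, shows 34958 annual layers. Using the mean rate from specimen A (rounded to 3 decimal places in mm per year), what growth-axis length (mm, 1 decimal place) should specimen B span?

Specimen A: correcting the raw count gives 18259 − 6 + 9 = 18262 true annual layers.
A: 27805.1 mm over 18262 years gives 27805.1 / 18262 ≈ 1.523 mm/year.
For B, 1.523 mm/year × 34958 years = 53241.0 mm.

53241.0 mm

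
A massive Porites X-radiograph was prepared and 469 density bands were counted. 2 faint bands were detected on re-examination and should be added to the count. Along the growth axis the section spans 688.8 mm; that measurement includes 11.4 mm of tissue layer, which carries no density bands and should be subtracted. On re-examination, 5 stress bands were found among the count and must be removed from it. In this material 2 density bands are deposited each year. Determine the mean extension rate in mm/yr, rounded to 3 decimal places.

Correcting the raw count gives 469 − 5 + 2 = 466 true density bands.
Dividing by 2 density bands per year: 466 / 2 = 233 years.
The growth record spans 688.8 − 11.4 = 677.4 mm.
Mean rate = 677.4 mm / 233 years ≈ 2.907 mm/yr.

2.907 mm/yr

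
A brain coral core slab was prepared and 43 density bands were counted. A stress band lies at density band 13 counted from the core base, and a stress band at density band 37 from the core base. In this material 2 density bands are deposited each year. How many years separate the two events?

12 yr

37 − 13 = 24 density bands lie between the two events.
With 2 density bands per year, 24 / 2 = 12 years.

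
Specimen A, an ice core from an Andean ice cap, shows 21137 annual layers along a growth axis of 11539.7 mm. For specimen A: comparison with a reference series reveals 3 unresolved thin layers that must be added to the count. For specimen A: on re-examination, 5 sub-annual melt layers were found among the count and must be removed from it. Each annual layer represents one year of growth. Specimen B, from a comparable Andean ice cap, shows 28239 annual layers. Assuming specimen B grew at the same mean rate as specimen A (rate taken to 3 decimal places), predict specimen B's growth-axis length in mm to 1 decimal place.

Specimen A: after corrections the count is 21137 − 5 + 3 = 21135 annual layers.
A: 11539.7 mm over 21135 years gives 11539.7 / 21135 ≈ 0.546 mm per year.
For B, 0.546 mm/year × 28239 years = 15418.5 mm.

15418.5 mm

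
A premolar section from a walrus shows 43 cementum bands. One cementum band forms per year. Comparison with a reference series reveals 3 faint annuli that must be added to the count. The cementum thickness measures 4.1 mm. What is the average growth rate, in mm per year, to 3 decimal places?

True cementum band count = 43 + 3 = 46.
4.1 mm over 46 years gives 4.1 / 46 ≈ 0.089 mm per year.

0.089 mm per year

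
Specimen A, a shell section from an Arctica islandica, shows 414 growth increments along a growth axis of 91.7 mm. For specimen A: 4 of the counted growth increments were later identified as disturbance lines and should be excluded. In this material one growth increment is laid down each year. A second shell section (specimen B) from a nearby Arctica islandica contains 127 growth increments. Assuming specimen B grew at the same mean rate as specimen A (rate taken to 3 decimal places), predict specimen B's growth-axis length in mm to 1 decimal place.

28.4 mm

Specimen A: after corrections the count is 414 − 4 = 410 growth increments.
A: Extension rate ≈ 91.7 / 410 = 0.224 mm per year.
For B, 0.224 mm/year × 127 years = 28.4 mm.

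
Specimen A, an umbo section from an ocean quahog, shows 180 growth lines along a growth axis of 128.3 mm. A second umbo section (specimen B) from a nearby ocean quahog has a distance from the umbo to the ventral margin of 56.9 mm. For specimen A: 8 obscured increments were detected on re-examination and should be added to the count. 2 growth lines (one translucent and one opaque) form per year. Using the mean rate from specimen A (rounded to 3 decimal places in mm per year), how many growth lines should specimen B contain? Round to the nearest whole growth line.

Specimen A: true growth line count = 180 + 8 = 188.
Specimen A: dividing by 2 growth lines per year: 188 / 2 = 94 years.
A: Extension rate ≈ 128.3 / 94 = 1.365 mm per year.
Specimen B: 56.9 mm / 1.365 mm per year = 41.68 years; at 2 growth lines per year that is 41.68 × 2 ≈ 83 growth lines.

83 growth lines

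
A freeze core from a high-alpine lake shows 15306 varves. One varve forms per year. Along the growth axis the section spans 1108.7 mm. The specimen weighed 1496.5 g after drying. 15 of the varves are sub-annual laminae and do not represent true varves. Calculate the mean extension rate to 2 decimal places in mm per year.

0.07 mm per year

True varve count = 15306 − 15 = 15291.
Mean rate = 1108.7 mm / 15291 years ≈ 0.07 mm per year.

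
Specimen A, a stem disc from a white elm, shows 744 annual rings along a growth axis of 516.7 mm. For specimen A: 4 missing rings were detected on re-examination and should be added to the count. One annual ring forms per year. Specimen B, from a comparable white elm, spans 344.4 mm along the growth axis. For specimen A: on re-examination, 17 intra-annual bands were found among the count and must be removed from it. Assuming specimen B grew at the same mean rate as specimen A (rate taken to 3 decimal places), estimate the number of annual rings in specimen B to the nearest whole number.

487 annual rings

Specimen A: true annual ring count = 744 − 17 + 4 = 731.
A: 516.7 mm over 731 years gives 516.7 / 731 ≈ 0.707 mm/year.
B spans 344.4 / 0.707 = 487.13 years ≈ 487 annual rings.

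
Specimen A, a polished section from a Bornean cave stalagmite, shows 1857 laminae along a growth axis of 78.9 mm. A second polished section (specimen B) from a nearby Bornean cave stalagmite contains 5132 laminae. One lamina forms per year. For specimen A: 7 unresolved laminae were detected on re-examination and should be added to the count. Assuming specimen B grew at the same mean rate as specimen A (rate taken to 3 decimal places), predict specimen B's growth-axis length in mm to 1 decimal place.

215.5 mm

Specimen A: after corrections the count is 1857 + 7 = 1864 laminae.
A: 78.9 mm over 1864 years gives 78.9 / 1864 ≈ 0.042 mm/yr.
Length of B = 0.042 × 5132 = 215.5 mm.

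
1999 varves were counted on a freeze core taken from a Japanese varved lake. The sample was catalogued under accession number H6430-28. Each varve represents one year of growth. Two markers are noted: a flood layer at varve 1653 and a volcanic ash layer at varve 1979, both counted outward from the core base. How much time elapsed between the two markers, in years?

The two markers are separated by 1979 − 1653 = 326 varves.
One varve per year makes the interval 326 years.

326 years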